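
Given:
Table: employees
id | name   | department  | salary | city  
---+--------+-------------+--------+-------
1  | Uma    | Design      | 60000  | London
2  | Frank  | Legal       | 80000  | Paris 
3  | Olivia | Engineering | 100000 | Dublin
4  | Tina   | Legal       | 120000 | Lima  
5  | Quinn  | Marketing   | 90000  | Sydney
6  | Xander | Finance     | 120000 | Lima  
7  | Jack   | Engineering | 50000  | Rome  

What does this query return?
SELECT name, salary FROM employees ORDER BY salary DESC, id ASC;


Sorting by salary DESC, then id ASC for ties

7 rows:
Tina, 120000
Xander, 120000
Olivia, 100000
Quinn, 90000
Frank, 80000
Uma, 60000
Jack, 50000


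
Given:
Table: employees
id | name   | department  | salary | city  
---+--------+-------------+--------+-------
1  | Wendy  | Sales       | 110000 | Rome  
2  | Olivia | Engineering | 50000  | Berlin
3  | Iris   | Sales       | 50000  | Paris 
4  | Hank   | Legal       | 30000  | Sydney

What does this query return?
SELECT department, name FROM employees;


Projecting columns: department, name

4 rows:
Sales, Wendy
Engineering, Olivia
Sales, Iris
Legal, Hank


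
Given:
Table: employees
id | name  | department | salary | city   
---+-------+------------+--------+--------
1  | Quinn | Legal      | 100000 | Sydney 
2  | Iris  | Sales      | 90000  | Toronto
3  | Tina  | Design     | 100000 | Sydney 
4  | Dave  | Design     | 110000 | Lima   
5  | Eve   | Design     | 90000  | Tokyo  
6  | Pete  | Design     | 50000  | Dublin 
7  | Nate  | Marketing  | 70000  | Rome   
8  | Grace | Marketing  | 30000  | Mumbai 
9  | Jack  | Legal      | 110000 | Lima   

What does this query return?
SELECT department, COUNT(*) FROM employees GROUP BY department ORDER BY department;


Assigning each row to its department group:
  Quinn -> Legal
  Iris -> Sales
  Tina -> Design
  Dave -> Design
  Eve -> Design
  Pete -> Design
  Nate -> Marketing
  Grace -> Marketing
  Jack -> Legal


4 groups:
Design, 4
Legal, 2
Marketing, 2
Sales, 1


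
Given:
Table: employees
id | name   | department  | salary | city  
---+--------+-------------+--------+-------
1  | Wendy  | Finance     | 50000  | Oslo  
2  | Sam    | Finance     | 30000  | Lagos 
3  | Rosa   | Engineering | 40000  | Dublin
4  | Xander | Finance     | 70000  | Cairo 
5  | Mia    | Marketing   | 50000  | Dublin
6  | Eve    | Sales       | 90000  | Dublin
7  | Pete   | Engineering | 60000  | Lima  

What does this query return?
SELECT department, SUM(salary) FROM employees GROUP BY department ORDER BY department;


Summing salary within each department:
  Engineering: 40000 + 60000 = 100000
  Finance: 50000 + 30000 + 70000 = 150000
  Marketing: 50000 = 50000
  Sales: 90000 = 90000


4 groups:
Engineering, 100000
Finance, 150000
Marketing, 50000
Sales, 90000


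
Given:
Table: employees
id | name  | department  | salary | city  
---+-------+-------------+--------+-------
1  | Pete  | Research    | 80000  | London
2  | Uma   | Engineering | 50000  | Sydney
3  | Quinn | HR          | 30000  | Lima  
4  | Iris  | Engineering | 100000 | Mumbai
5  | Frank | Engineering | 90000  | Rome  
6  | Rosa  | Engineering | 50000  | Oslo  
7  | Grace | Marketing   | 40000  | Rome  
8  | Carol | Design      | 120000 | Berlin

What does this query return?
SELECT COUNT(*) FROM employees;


COUNT(*) counts all rows

8


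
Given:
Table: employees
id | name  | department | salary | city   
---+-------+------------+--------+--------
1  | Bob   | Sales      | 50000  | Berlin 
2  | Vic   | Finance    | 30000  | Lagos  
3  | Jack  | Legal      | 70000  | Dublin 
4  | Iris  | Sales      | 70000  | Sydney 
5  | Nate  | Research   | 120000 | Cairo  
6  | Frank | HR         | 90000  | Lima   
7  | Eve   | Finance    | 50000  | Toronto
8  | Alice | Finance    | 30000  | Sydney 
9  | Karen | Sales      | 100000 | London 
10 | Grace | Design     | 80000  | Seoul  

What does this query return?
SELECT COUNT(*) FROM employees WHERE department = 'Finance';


Counting rows where department = 'Finance'
  Vic -> MATCH
  Eve -> MATCH
  Alice -> MATCH


3


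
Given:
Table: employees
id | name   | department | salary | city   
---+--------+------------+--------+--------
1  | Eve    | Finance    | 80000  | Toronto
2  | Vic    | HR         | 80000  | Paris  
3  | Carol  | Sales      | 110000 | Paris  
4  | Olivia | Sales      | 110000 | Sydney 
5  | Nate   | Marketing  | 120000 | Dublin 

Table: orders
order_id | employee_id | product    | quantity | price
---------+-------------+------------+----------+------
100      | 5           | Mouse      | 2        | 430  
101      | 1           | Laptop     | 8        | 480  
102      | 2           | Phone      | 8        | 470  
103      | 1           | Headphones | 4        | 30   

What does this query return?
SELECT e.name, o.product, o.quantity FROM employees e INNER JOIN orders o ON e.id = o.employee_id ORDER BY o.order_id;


Joining employees.id = orders.employee_id:
  employee Nate (id=5) -> order Mouse
  employee Eve (id=1) -> order Laptop
  employee Vic (id=2) -> order Phone
  employee Eve (id=1) -> order Headphones


4 rows:
Nate, Mouse, 2
Eve, Laptop, 8
Vic, Phone, 8
Eve, Headphones, 4


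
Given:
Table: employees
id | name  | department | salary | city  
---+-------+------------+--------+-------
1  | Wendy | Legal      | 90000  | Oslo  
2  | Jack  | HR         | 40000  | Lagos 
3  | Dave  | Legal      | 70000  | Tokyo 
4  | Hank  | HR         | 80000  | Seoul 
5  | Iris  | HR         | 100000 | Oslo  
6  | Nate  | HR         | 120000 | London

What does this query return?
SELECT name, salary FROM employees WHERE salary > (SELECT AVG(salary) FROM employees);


Subquery: AVG(salary) = 83333.33
Filtering: salary > 83333.33
  Wendy (90000) -> MATCH
  Iris (100000) -> MATCH
  Nate (120000) -> MATCH


3 rows:
Wendy, 90000
Iris, 100000
Nate, 120000


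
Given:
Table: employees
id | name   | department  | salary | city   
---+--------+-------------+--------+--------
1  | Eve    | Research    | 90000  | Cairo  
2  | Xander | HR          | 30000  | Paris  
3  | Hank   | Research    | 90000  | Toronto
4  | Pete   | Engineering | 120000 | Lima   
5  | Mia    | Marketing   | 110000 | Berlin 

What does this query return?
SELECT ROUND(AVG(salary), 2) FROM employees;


SUM(salary) = 440000
COUNT = 5
ROUND(AVG, 2) = ROUND(440000 / 5, 2) = 88000.0

88000.0


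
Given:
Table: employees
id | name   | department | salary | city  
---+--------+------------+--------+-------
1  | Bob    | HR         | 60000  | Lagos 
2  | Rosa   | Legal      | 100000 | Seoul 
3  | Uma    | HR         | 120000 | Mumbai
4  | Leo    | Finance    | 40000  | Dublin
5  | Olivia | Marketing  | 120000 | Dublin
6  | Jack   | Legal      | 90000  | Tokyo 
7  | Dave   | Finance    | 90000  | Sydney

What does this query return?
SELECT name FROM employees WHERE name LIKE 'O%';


LIKE 'O%' matches names starting with 'O'
Matching: 1

1 rows:
Olivia


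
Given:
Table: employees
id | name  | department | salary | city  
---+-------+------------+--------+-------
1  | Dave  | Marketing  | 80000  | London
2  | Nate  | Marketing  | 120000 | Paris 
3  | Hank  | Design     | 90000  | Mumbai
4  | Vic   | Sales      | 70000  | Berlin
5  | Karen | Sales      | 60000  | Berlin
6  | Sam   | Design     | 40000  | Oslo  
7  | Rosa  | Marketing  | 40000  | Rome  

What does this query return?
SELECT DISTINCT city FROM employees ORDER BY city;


All 'city' values (row order): London, Paris, Mumbai, Berlin, Berlin, Oslo, Rome
Removing duplicates leaves 6 unique value(s).

6 values:
Berlin
London
Mumbai
Oslo
Paris
Rome


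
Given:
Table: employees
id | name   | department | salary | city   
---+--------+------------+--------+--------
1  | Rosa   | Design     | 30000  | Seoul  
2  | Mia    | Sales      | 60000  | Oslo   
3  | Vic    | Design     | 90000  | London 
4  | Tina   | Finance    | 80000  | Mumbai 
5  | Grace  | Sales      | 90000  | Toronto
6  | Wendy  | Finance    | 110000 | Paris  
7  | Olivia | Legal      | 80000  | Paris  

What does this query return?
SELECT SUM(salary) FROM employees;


SUM(salary) = 30000 + 60000 + 90000 + 80000 + 90000 + 110000 + 80000 = 540000

540000


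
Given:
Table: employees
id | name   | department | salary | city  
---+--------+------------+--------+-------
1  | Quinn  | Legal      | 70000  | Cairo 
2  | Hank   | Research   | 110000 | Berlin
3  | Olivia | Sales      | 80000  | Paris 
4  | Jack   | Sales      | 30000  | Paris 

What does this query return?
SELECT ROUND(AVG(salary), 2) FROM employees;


SUM(salary) = 290000
COUNT = 4
ROUND(AVG, 2) = ROUND(290000 / 4, 2) = 72500.0

72500.0


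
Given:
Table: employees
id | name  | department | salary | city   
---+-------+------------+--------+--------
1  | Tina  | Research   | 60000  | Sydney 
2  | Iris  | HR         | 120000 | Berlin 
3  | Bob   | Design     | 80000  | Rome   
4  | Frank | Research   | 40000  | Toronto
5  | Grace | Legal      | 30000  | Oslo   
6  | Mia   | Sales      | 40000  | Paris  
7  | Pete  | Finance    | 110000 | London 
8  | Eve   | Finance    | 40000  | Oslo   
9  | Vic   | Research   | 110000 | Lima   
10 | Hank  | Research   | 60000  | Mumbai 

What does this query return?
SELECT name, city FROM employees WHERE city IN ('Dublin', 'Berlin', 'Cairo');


Filtering: city IN ('Dublin', 'Berlin', 'Cairo')
Matching: 1 rows

1 rows:
Iris, Berlin


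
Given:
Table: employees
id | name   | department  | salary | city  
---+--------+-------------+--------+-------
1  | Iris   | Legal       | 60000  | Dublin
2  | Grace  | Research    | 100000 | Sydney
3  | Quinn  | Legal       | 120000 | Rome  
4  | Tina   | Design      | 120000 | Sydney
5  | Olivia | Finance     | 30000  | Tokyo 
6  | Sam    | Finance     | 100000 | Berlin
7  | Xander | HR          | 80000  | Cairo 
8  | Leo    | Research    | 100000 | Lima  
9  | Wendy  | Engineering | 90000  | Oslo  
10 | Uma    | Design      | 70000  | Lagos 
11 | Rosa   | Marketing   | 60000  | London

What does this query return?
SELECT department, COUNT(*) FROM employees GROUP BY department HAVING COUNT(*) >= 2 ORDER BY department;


Groups with count >= 2:
  Design: 2 -> PASS
  Finance: 2 -> PASS
  Legal: 2 -> PASS
  Research: 2 -> PASS
  Engineering: 1 -> filtered out
  HR: 1 -> filtered out
  Marketing: 1 -> filtered out


4 groups:
Design, 2
Finance, 2
Legal, 2
Research, 2


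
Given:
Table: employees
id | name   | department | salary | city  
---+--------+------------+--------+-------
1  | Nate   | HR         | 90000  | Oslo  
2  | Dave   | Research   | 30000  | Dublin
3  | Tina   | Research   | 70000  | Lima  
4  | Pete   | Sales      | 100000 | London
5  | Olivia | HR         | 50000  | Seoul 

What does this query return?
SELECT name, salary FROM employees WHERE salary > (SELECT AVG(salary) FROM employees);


Subquery: AVG(salary) = 68000.0
Filtering: salary > 68000.0
  Nate (90000) -> MATCH
  Tina (70000) -> MATCH
  Pete (100000) -> MATCH


3 rows:
Nate, 90000
Tina, 70000
Pete, 100000


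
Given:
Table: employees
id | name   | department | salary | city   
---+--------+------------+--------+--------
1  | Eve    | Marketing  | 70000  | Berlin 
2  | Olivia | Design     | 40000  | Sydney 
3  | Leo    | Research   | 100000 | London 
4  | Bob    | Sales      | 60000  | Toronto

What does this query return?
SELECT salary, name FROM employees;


Projecting columns: salary, name

4 rows:
70000, Eve
40000, Olivia
100000, Leo
60000, Bob


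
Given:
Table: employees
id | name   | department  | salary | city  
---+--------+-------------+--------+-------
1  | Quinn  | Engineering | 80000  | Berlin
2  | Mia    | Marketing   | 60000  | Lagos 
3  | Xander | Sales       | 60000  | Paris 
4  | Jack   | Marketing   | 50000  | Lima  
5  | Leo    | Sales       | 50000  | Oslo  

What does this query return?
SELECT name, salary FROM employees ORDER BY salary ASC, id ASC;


Sorting by salary ASC, then id ASC for ties

5 rows:
Jack, 50000
Leo, 50000
Mia, 60000
Xander, 60000
Quinn, 80000


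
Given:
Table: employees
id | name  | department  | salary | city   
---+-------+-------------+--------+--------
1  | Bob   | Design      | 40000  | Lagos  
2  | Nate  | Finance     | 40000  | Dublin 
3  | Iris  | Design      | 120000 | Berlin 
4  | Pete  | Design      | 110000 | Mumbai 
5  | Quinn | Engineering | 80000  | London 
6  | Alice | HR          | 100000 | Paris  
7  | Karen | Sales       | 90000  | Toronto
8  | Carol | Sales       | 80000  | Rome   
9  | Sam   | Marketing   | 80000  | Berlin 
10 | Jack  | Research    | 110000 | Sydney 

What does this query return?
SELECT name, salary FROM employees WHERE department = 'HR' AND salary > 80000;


Filtering: department = 'HR' AND salary > 80000
Matching: 1 rows

1 rows:
Alice, 100000


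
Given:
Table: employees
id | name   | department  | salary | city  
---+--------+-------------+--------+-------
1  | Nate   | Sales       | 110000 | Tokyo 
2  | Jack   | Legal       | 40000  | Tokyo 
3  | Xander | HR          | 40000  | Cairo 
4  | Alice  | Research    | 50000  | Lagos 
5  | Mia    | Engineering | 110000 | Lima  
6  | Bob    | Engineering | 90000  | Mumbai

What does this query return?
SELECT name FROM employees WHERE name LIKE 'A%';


LIKE 'A%' matches names starting with 'A'
Matching: 1

1 rows:
Alice


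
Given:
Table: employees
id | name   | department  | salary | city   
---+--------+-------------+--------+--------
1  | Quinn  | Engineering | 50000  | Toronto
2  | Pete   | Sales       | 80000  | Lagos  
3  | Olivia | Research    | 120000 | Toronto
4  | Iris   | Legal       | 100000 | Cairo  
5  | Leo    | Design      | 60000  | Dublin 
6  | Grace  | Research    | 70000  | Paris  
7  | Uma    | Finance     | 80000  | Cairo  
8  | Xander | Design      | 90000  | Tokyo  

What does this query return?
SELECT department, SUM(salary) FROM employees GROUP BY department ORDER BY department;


Summing salary within each department:
  Design: 60000 + 90000 = 150000
  Engineering: 50000 = 50000
  Finance: 80000 = 80000
  Legal: 100000 = 100000
  Research: 120000 + 70000 = 190000
  Sales: 80000 = 80000


6 groups:
Design, 150000
Engineering, 50000
Finance, 80000
Legal, 100000
Research, 190000
Sales, 80000


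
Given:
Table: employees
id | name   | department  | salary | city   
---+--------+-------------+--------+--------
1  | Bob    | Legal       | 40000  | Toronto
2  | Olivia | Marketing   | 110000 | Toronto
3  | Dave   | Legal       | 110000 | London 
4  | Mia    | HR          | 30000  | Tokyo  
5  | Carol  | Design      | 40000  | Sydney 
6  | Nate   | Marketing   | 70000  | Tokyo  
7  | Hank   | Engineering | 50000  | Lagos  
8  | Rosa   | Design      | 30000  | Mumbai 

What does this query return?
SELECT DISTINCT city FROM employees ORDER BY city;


All 'city' values (row order): Toronto, Toronto, London, Tokyo, Sydney, Tokyo, Lagos, Mumbai
Removing duplicates leaves 6 unique value(s).

6 values:
Lagos
London
Mumbai
Sydney
Tokyo
Toronto


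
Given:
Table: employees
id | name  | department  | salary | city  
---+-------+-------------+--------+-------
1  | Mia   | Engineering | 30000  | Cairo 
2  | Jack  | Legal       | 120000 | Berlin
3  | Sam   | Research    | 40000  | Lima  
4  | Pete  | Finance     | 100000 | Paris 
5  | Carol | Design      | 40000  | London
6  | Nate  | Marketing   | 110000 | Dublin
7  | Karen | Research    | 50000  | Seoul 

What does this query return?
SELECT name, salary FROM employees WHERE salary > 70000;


Filtering: salary > 70000
Matching: 3 rows

3 rows:
Jack, 120000
Pete, 100000
Nate, 110000


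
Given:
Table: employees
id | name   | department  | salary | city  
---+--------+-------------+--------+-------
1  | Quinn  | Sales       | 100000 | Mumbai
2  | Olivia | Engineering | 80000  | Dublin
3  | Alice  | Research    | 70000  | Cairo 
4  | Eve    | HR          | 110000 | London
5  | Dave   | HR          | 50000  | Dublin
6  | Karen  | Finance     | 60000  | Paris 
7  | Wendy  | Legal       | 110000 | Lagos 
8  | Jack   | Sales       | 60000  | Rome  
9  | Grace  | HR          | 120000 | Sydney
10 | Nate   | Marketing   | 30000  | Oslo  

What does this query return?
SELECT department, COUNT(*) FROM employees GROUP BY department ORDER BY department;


Assigning each row to its department group:
  Quinn -> Sales
  Olivia -> Engineering
  Alice -> Research
  Eve -> HR
  Dave -> HR
  Karen -> Finance
  Wendy -> Legal
  Jack -> Sales
  Grace -> HR
  Nate -> Marketing


7 groups:
Engineering, 1
Finance, 1
HR, 3
Legal, 1
Marketing, 1
Research, 1
Sales, 2


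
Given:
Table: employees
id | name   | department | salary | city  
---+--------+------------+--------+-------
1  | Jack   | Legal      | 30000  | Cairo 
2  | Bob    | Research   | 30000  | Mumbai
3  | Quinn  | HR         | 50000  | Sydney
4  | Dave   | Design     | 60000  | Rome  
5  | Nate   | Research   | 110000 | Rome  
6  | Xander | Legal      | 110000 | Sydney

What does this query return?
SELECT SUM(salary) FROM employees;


SUM(salary) = 30000 + 30000 + 50000 + 60000 + 110000 + 110000 = 390000

390000


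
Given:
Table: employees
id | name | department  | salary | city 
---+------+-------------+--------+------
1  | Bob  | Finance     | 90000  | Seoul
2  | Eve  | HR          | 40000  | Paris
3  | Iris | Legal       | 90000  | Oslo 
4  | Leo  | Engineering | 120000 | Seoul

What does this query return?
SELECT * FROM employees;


SELECT * returns all 4 rows with all columns

4 rows:
1, Bob, Finance, 90000, Seoul
2, Eve, HR, 40000, Paris
3, Iris, Legal, 90000, Oslo
4, Leo, Engineering, 120000, Seoul


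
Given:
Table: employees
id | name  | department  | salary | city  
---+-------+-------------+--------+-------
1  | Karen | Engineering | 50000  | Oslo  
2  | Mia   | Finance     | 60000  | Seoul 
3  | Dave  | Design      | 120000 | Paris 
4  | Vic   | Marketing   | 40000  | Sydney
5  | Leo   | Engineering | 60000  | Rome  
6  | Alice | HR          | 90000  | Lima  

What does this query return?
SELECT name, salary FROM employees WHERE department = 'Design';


Filtering: department = 'Design'
Matching rows: 1

1 rows:
Dave, 120000


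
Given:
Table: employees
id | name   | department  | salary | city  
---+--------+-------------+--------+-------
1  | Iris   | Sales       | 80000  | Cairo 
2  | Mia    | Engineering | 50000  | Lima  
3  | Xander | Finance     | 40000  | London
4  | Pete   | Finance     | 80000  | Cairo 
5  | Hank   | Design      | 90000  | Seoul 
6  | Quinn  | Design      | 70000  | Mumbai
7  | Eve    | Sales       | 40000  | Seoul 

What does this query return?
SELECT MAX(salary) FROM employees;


Salaries: 80000, 50000, 40000, 80000, 90000, 70000, 40000
MAX = 90000

90000


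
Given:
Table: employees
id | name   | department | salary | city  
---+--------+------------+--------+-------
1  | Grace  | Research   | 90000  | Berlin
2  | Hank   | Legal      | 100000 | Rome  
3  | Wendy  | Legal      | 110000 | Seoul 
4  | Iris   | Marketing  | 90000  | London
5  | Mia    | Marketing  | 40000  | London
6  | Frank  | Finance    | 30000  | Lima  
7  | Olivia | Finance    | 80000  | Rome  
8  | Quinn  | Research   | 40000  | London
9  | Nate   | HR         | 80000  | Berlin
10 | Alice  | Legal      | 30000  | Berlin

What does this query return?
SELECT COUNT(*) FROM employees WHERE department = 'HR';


Counting rows where department = 'HR'
  Nate -> MATCH


1


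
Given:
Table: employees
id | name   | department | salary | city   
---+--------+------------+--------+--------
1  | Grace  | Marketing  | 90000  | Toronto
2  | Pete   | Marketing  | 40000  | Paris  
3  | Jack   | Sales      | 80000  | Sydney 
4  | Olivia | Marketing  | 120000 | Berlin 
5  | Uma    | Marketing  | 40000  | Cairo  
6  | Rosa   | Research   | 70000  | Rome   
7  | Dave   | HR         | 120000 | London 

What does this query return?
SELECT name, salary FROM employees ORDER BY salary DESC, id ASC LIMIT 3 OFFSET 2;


Sort by salary DESC (id ASC tiebreak), then skip 2 and take 3
Rows 3 through 5

3 rows:
Grace, 90000
Jack, 80000
Rosa, 70000


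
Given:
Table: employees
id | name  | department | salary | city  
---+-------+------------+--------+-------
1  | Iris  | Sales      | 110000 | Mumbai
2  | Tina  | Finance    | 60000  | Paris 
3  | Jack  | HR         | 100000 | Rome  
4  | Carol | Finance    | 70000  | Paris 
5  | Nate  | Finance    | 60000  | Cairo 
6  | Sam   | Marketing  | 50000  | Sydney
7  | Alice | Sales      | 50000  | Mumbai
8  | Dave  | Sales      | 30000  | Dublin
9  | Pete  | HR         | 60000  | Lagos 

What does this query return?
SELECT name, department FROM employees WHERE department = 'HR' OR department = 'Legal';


Filtering: department = 'HR' OR 'Legal'
Matching: 2 rows

2 rows:
Jack, HR
Pete, HR


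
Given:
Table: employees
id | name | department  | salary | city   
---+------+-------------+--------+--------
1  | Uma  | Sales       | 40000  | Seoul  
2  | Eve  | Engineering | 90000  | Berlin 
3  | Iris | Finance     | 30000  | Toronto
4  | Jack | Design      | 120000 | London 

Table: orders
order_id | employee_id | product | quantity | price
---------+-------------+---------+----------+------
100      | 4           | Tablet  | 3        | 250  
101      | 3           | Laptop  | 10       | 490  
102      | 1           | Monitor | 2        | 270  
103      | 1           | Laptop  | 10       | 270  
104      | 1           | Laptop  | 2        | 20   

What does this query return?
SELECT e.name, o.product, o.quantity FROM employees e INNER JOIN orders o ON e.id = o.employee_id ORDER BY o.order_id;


Joining employees.id = orders.employee_id:
  employee Jack (id=4) -> order Tablet
  employee Iris (id=3) -> order Laptop
  employee Uma (id=1) -> order Monitor
  employee Uma (id=1) -> order Laptop
  employee Uma (id=1) -> order Laptop


5 rows:
Jack, Tablet, 3
Iris, Laptop, 10
Uma, Monitor, 2
Uma, Laptop, 10
Uma, Laptop, 2


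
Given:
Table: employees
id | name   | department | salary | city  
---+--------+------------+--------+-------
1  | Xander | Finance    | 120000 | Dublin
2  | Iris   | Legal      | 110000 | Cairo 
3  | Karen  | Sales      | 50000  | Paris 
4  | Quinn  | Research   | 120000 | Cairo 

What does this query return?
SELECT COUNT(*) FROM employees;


COUNT(*) counts all rows

4


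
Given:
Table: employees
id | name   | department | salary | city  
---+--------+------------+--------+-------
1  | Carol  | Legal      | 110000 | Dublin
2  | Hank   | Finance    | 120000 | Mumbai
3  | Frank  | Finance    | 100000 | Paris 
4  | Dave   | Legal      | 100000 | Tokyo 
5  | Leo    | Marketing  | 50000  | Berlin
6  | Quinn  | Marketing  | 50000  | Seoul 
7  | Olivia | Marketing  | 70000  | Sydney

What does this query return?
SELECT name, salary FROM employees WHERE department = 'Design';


Filtering: department = 'Design'
Matching rows: 0

Empty result set (0 rows)


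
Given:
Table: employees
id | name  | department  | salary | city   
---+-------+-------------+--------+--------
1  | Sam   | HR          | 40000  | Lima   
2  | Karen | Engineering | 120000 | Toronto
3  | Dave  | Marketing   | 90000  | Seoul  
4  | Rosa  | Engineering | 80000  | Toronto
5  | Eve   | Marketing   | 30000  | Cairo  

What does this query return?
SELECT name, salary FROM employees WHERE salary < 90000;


Filtering: salary < 90000
Matching: 3 rows

3 rows:
Sam, 40000
Rosa, 80000
Eve, 30000


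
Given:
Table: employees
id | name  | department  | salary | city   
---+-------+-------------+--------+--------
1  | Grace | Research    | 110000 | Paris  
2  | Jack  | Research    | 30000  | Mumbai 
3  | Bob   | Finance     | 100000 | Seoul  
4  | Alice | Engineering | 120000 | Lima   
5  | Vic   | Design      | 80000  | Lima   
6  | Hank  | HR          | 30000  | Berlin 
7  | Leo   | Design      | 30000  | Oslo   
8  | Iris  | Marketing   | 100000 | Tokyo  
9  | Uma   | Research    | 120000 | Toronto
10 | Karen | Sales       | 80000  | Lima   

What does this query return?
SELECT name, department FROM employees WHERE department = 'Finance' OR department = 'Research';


Filtering: department = 'Finance' OR 'Research'
Matching: 4 rows

4 rows:
Grace, Research
Jack, Research
Bob, Finance
Uma, Research


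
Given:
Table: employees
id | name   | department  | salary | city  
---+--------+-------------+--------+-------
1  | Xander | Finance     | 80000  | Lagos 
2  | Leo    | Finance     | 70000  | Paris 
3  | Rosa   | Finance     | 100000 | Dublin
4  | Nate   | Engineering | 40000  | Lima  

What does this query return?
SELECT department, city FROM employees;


Projecting columns: department, city

4 rows:
Finance, Lagos
Finance, Paris
Finance, Dublin
Engineering, Lima


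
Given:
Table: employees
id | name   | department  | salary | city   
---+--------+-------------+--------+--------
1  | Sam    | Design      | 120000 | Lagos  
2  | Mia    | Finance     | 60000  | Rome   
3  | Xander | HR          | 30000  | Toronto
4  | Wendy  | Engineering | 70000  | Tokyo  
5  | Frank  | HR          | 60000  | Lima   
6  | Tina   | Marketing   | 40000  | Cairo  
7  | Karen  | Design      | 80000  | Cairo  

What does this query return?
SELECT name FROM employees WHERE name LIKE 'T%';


LIKE 'T%' matches names starting with 'T'
Matching: 1

1 rows:
Tina


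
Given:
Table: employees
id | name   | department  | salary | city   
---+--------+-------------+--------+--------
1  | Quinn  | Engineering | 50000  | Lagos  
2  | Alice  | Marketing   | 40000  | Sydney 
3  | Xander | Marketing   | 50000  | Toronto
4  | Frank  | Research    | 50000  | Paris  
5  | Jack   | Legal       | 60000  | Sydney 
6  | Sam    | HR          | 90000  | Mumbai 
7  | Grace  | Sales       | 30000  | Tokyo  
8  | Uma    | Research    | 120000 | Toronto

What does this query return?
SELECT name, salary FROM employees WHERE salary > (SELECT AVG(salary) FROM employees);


Subquery: AVG(salary) = 61250.0
Filtering: salary > 61250.0
  Sam (90000) -> MATCH
  Uma (120000) -> MATCH


2 rows:
Sam, 90000
Uma, 120000


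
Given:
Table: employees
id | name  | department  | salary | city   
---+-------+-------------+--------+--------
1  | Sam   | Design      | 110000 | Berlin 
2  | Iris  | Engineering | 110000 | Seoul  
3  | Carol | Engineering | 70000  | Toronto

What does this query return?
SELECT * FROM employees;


SELECT * returns all 3 rows with all columns

3 rows:
1, Sam, Design, 110000, Berlin
2, Iris, Engineering, 110000, Seoul
3, Carol, Engineering, 70000, Toronto


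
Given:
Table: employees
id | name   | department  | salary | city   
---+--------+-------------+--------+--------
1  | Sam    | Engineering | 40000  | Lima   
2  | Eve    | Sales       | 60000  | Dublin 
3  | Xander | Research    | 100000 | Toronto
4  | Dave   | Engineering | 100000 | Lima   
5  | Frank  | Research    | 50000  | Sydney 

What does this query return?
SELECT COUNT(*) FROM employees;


COUNT(*) counts all rows

5


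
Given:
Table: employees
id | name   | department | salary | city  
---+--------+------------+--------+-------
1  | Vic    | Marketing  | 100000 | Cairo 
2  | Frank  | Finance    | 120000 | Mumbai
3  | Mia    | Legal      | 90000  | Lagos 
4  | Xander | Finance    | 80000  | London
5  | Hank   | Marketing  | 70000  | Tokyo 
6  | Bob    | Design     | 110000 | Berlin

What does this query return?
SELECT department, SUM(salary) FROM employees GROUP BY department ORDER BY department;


Summing salary within each department:
  Design: 110000 = 110000
  Finance: 120000 + 80000 = 200000
  Legal: 90000 = 90000
  Marketing: 100000 + 70000 = 170000


4 groups:
Design, 110000
Finance, 200000
Legal, 90000
Marketing, 170000


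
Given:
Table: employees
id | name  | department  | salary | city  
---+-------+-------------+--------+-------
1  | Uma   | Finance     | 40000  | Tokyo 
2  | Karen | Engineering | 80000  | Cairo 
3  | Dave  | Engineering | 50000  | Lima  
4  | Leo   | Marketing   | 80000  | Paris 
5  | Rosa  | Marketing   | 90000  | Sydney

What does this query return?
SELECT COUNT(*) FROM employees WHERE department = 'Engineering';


Counting rows where department = 'Engineering'
  Karen -> MATCH
  Dave -> MATCH


2


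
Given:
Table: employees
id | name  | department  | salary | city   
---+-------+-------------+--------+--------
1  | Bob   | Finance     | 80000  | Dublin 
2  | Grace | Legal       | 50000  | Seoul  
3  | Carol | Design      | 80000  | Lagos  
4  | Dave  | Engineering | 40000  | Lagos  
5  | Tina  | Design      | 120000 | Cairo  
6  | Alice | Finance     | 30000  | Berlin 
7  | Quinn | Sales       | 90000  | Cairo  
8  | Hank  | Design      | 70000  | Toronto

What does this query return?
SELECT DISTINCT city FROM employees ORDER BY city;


All 'city' values (row order): Dublin, Seoul, Lagos, Lagos, Cairo, Berlin, Cairo, Toronto
Removing duplicates leaves 6 unique value(s).

6 values:
Berlin
Cairo
Dublin
Lagos
Seoul
Toronto


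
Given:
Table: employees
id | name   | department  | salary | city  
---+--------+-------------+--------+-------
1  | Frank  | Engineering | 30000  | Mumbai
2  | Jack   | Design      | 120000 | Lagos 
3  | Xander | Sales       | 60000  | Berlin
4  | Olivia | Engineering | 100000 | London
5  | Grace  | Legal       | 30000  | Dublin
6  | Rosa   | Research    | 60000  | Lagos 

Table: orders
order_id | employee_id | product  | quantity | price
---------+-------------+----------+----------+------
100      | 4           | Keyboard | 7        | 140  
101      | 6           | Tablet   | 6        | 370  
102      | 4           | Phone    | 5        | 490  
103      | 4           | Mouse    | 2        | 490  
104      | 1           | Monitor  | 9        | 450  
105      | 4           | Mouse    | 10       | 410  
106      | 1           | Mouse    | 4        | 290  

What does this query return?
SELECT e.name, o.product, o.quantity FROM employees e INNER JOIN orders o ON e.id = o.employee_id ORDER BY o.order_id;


Joining employees.id = orders.employee_id:
  employee Olivia (id=4) -> order Keyboard
  employee Rosa (id=6) -> order Tablet
  employee Olivia (id=4) -> order Phone
  employee Olivia (id=4) -> order Mouse
  employee Frank (id=1) -> order Monitor
  employee Olivia (id=4) -> order Mouse
  employee Frank (id=1) -> order Mouse


7 rows:
Olivia, Keyboard, 7
Rosa, Tablet, 6
Olivia, Phone, 5
Olivia, Mouse, 2
Frank, Monitor, 9
Olivia, Mouse, 10
Frank, Mouse, 4


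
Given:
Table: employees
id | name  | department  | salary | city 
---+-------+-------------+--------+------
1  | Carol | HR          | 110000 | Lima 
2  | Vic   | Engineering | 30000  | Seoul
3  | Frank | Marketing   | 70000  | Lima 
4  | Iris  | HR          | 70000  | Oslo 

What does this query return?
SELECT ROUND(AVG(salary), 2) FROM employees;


SUM(salary) = 280000
COUNT = 4
ROUND(AVG, 2) = ROUND(280000 / 4, 2) = 70000.0

70000.0


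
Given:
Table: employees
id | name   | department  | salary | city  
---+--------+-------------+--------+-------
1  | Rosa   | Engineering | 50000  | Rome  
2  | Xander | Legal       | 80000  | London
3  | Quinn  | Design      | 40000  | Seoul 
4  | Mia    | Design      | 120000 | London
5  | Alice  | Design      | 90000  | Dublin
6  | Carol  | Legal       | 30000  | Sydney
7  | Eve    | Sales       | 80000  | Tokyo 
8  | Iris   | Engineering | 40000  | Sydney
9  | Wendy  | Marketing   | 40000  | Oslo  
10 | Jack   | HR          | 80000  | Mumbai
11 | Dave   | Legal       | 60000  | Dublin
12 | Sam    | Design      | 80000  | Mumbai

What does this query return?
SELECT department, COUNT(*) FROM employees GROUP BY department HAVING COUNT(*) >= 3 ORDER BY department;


Groups with count >= 3:
  Design: 4 -> PASS
  Legal: 3 -> PASS
  Engineering: 2 -> filtered out
  HR: 1 -> filtered out
  Marketing: 1 -> filtered out
  Sales: 1 -> filtered out


2 groups:
Design, 4
Legal, 3


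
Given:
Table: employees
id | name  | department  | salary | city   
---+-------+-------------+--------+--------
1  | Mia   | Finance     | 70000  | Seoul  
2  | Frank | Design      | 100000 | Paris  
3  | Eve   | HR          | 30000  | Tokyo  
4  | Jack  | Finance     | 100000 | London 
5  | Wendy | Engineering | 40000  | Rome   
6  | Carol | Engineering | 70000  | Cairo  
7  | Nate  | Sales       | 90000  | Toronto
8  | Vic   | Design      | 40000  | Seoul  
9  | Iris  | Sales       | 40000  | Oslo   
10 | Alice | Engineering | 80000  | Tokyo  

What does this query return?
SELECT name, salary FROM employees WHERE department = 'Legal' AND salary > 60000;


Filtering: department = 'Legal' AND salary > 60000
Matching: 0 rows

Empty result set (0 rows)


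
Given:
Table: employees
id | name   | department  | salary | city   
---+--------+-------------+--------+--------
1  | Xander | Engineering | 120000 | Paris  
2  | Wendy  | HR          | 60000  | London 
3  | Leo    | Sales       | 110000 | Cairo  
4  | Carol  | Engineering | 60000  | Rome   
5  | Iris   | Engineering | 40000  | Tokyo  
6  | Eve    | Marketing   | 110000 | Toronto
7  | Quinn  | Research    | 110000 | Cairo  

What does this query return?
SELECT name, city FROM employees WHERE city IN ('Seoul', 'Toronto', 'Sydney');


Filtering: city IN ('Seoul', 'Toronto', 'Sydney')
Matching: 1 rows

1 rows:
Eve, Toronto


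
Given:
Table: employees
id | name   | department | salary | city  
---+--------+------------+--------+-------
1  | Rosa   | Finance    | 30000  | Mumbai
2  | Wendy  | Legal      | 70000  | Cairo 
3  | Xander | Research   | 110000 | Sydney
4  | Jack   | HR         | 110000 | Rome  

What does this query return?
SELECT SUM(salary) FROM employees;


SUM(salary) = 30000 + 70000 + 110000 + 110000 = 320000

320000


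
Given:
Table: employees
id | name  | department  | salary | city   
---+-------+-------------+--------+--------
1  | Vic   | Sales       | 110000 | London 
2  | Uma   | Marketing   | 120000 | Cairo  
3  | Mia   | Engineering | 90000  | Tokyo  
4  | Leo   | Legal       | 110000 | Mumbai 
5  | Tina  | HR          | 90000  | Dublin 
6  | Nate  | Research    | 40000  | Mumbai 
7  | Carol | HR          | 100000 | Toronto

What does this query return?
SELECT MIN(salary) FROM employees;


Salaries: 110000, 120000, 90000, 110000, 90000, 40000, 100000
MIN = 40000

40000


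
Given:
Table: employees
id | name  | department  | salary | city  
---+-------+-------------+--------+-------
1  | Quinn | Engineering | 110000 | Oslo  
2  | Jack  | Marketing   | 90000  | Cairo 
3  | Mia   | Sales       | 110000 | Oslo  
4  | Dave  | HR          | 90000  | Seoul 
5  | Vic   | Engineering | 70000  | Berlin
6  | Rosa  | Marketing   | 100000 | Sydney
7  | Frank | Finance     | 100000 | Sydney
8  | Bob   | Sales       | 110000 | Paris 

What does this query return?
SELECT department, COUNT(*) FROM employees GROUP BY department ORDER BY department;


Assigning each row to its department group:
  Quinn -> Engineering
  Jack -> Marketing
  Mia -> Sales
  Dave -> HR
  Vic -> Engineering
  Rosa -> Marketing
  Frank -> Finance
  Bob -> Sales


5 groups:
Engineering, 2
Finance, 1
HR, 1
Marketing, 2
Sales, 2


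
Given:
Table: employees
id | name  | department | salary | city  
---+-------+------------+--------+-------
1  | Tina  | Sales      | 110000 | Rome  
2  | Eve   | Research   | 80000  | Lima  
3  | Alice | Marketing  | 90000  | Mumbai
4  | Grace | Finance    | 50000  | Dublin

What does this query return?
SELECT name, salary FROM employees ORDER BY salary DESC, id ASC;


Sorting by salary DESC, then id ASC for ties

4 rows:
Tina, 110000
Alice, 90000
Eve, 80000
Grace, 50000


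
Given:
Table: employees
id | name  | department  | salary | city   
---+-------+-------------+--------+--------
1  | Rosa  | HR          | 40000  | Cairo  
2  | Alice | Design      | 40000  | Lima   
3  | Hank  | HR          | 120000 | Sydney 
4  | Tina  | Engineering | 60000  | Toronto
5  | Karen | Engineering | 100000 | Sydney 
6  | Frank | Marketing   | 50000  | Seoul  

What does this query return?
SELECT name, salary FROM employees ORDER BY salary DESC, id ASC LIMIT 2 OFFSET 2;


Sort by salary DESC (id ASC tiebreak), then skip 2 and take 2
Rows 3 through 4

2 rows:
Tina, 60000
Frank, 50000


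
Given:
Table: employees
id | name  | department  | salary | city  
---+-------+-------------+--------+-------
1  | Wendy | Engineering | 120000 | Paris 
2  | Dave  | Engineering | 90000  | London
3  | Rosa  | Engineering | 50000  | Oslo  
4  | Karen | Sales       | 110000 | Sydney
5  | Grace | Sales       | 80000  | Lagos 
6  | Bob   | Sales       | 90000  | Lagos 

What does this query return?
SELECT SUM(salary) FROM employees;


SUM(salary) = 120000 + 90000 + 50000 + 110000 + 80000 + 90000 = 540000

540000


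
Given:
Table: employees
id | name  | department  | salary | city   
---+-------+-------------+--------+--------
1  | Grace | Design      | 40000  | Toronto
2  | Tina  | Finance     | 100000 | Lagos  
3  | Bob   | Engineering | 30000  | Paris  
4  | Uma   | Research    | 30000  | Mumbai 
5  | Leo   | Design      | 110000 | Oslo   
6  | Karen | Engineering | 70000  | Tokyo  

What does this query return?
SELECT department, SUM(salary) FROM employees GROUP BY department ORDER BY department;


Summing salary within each department:
  Design: 40000 + 110000 = 150000
  Engineering: 30000 + 70000 = 100000
  Finance: 100000 = 100000
  Research: 30000 = 30000


4 groups:
Design, 150000
Engineering, 100000
Finance, 100000
Research, 30000


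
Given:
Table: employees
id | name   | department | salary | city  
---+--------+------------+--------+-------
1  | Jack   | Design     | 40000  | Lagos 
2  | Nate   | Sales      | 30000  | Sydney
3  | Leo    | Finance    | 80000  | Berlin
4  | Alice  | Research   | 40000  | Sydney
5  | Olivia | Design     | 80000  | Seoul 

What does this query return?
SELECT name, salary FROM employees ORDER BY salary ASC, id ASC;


Sorting by salary ASC, then id ASC for ties

5 rows:
Nate, 30000
Jack, 40000
Alice, 40000
Leo, 80000
Olivia, 80000


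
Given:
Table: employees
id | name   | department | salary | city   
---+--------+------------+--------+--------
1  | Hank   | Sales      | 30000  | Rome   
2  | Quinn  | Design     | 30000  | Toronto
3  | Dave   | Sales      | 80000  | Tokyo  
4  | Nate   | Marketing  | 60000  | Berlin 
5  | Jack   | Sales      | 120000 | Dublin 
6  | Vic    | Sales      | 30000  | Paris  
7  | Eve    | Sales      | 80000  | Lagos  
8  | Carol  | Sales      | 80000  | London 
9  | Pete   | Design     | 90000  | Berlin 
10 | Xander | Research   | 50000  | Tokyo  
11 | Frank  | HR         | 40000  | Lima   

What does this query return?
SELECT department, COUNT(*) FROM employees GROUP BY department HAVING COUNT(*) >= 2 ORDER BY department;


Groups with count >= 2:
  Design: 2 -> PASS
  Sales: 6 -> PASS
  HR: 1 -> filtered out
  Marketing: 1 -> filtered out
  Research: 1 -> filtered out


2 groups:
Design, 2
Sales, 6


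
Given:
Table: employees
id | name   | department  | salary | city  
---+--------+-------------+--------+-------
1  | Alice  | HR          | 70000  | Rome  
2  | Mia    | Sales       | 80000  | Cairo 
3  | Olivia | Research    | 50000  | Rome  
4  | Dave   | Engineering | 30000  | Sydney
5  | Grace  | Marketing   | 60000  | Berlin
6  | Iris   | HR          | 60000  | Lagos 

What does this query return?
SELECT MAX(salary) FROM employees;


Salaries: 70000, 80000, 50000, 30000, 60000, 60000
MAX = 80000

80000


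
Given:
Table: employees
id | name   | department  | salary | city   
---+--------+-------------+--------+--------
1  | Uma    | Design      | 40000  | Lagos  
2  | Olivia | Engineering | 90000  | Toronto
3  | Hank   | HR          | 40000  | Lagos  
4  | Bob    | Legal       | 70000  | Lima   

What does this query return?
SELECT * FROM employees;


SELECT * returns all 4 rows with all columns

4 rows:
1, Uma, Design, 40000, Lagos
2, Olivia, Engineering, 90000, Toronto
3, Hank, HR, 40000, Lagos
4, Bob, Legal, 70000, Lima


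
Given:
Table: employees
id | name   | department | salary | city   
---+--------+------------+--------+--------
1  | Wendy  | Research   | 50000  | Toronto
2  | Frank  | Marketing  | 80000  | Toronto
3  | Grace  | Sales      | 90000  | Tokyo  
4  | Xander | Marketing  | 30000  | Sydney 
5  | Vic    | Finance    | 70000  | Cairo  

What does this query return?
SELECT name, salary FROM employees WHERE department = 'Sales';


Filtering: department = 'Sales'
Matching rows: 1

1 rows:
Grace, 90000
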